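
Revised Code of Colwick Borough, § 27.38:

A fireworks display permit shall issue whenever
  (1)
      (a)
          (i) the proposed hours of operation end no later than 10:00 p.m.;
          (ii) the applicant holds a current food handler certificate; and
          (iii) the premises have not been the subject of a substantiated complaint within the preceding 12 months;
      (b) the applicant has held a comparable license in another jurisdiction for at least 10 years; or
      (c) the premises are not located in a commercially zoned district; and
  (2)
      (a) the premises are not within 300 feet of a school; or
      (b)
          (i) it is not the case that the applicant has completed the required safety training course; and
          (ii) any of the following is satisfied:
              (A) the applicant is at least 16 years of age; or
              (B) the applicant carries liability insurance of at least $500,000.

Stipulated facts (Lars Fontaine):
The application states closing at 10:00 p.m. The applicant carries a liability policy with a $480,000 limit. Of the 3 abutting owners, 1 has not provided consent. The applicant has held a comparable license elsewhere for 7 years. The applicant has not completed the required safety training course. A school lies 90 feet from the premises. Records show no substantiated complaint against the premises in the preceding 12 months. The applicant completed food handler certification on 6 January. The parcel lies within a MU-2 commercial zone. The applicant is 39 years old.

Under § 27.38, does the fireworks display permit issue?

(i) closes by 10 p.m. — met.
(ii) food handler cert. — satisfied.
(iii) no complaint in 12 mo. — holds.
(a): T AND T AND T → true.
(b) prior license ≥ 10 yr — fails.
(c) not (commercially zoned) — fails.
(1): T OR F OR F → true.
(a) ≥300 ft from school — not met.
(i) not (safety training) — satisfied.
(A) age ≥ 16 — holds.
(B) insurance ≥ $500,000 — fails.
(ii): T OR F → true.
So (b) is satisfied (T AND T).
(2) = F OR T = true.
So Overall is satisfied (T AND T).

Yes — granted.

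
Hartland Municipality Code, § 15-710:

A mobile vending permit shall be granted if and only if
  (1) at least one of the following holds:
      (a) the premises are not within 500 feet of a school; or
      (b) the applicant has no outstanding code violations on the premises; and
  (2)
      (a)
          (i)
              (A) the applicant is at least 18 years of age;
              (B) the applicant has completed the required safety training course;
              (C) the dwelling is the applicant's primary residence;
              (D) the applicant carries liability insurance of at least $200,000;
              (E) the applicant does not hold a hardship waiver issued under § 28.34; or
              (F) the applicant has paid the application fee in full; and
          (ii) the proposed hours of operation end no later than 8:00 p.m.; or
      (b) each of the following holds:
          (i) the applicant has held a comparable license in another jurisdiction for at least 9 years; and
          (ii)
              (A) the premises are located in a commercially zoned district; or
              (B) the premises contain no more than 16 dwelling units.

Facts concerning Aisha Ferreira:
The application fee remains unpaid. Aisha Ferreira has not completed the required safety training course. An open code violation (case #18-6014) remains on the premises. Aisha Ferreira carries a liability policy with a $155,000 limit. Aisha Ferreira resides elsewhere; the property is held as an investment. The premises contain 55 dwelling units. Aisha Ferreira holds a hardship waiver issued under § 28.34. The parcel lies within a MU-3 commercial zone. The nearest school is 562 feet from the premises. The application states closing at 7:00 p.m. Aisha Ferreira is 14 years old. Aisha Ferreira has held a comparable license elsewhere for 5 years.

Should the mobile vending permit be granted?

(a) ≥500 ft from school — met.
(b) no code violations — not satisfied.
(1): T OR F → true.
(A) age ≥ 18 — not met.
(B) safety training — not satisfied.
(C) primary residence — not met.
(D) insurance ≥ $200,000 — not met.
(E) not (hardship waiver) — not satisfied.
(F) fee paid — fails.
(i): F OR F OR F OR F OR F OR F → false.
(ii) closes by 8 p.m. — met.
(a) = F AND T = false.
(i) prior license ≥ 9 yr — not satisfied.
(A) commercially zoned — met.
(B) ≤ 16 units — not met.
(ii) = T OR F = true.
So (b) is not satisfied (F AND T).
So (2) is not satisfied (F OR F).
So Overall is not satisfied (T AND F).

No — denied.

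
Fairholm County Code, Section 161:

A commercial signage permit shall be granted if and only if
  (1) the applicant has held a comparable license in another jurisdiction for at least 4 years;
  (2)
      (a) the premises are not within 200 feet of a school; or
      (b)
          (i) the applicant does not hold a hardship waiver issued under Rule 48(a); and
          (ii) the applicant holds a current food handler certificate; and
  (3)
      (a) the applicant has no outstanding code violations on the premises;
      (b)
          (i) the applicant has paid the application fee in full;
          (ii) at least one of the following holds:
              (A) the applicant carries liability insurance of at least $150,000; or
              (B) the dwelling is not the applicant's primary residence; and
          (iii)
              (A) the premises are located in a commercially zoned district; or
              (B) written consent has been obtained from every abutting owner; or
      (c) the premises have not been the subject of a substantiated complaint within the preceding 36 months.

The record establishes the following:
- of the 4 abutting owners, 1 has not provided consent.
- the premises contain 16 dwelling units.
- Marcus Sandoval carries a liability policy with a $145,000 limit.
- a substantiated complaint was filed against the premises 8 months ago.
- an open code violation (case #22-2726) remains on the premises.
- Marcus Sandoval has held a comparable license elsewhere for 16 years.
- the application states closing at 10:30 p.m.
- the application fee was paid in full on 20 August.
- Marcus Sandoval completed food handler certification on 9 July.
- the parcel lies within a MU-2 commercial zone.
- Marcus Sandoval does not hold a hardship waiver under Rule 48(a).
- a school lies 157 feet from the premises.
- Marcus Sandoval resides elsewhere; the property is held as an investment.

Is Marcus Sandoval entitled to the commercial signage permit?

(1) prior license ≥ 4 yr — satisfied.
(a) ≥200 ft from school — not met.
(i) not (hardship waiver) — met.
(ii) food handler cert. — satisfied.
(b) = T AND T = true.
(2): F OR T → true.
(a) no code violations — not satisfied.
(i) fee paid — holds.
(A) insurance ≥ $150,000 — not met.
(B) not (primary residence) — satisfied.
(ii) = F OR T = true.
(A) commercially zoned — satisfied.
(B) all abutters consent — not met.
(iii) = T OR F = true.
So (b) is satisfied (T AND T AND T).
(c) no complaint in 36 mo. — not met.
(3) = F OR T OR F = true.
Overall = T AND T AND T = true.

Yes — granted.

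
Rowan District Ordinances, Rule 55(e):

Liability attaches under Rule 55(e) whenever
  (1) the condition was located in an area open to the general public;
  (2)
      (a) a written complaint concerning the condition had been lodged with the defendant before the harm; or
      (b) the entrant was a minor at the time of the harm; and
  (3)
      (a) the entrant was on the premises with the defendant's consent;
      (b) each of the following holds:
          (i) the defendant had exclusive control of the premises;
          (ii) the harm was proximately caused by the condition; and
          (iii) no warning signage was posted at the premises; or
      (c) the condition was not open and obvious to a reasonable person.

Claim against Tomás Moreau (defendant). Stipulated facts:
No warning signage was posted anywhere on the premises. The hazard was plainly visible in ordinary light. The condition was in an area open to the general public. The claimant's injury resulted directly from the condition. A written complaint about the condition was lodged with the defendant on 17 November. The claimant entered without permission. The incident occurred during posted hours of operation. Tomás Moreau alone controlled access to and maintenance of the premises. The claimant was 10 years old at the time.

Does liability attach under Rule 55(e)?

(1) public area — holds.
(a) complaint lodged — met.
(b) entrant a minor — met.
(2): T OR T → true.
(a) consent to enter — not satisfied.
(i) exclusive control — satisfied.
(ii) proximate cause — holds.
(iii) no signage posted — satisfied.
So (b) is satisfied (T AND T AND T).
(c) not open/obvious — not satisfied.
(3): F OR T OR F → true.
Overall = T AND T AND T = true.

Yes — liable.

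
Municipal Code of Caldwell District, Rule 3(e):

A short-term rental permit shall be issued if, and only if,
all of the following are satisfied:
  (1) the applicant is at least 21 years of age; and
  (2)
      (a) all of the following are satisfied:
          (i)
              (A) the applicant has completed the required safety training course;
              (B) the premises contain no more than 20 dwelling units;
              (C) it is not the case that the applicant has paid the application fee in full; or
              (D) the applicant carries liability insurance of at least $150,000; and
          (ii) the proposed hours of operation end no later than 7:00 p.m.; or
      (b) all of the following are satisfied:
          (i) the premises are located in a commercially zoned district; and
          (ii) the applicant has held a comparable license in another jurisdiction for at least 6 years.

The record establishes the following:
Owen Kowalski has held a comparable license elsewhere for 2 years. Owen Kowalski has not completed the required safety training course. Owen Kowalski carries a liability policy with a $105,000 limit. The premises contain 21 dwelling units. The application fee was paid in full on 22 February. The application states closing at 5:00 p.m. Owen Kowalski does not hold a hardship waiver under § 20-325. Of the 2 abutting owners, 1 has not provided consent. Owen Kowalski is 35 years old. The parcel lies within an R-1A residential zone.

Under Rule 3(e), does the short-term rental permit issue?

No — denied.

(1) age ≥ 21 — satisfied.
(A) safety training — not satisfied.
(B) ≤ 20 units — fails.
(C) not (fee paid) — fails.
(D) insurance ≥ $150,000 — fails.
So (i) is not satisfied (F OR F OR F OR F).
(ii) closes by 7 p.m. — holds.
(a) = F AND T = false.
(i) commercially zoned — not satisfied.
(ii) prior license ≥ 6 yr — not satisfied.
(b): F AND F → false.
So (2) is not satisfied (F OR F).
Overall: T AND F → false.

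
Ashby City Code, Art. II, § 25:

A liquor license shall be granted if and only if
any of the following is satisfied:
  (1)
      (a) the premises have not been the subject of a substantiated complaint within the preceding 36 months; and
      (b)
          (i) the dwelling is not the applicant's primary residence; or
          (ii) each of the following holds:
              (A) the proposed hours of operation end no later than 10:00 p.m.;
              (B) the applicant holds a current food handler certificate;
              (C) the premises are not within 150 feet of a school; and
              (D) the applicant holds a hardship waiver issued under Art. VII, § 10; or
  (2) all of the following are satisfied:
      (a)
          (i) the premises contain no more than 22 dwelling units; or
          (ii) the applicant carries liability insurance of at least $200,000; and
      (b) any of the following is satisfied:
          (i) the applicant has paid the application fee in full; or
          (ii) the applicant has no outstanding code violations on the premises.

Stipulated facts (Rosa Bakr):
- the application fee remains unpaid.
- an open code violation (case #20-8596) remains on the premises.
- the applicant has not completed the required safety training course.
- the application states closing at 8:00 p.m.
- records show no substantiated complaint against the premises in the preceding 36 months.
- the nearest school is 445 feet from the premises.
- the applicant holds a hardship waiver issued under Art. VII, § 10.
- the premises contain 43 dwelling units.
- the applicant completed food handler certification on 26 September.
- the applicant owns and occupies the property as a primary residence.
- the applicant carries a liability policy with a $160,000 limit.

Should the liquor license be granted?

(a) no complaint in 36 mo. — met.
(i) not (primary residence) — not met.
(A) closes by 10 p.m. — holds.
(B) food handler cert. — satisfied.
(C) ≥150 ft from school — met.
(D) hardship waiver — holds.
(ii): T AND T AND T AND T → true.
(b) = F OR T = true.
So (1) is satisfied (T AND T).
(i) ≤ 22 units — not satisfied.
(ii) insurance ≥ $200,000 — not met.
So (a) is not satisfied (F OR F).
(i) fee paid — fails.
(ii) no code violations — fails.
(b) = F OR F = false.
So (2) is not satisfied (F AND F).
Overall: T OR F → true.

Yes — granted.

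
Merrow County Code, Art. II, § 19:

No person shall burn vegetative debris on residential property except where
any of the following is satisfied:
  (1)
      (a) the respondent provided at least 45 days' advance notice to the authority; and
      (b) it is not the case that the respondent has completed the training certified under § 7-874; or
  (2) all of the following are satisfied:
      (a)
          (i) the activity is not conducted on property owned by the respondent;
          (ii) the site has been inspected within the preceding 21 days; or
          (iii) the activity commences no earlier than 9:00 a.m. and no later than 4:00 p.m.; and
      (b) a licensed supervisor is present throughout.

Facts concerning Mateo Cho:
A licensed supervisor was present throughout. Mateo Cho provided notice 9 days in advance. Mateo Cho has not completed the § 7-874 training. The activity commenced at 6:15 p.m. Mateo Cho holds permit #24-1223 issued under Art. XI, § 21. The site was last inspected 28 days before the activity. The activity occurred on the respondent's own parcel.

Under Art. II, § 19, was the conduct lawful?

No — unlawful.

(a) ≥45 days' notice — not met.
(b) not (training certified) — holds.
(1): F AND T → false.
(i) not (own property) — fails.
(ii) site inspected — not satisfied.
(iii) start within hours — not met.
So (a) is not satisfied (F OR F OR F).
(b) supervisor present — holds.
So (2) is not satisfied (F AND T).
So Overall is not satisfied (F OR F).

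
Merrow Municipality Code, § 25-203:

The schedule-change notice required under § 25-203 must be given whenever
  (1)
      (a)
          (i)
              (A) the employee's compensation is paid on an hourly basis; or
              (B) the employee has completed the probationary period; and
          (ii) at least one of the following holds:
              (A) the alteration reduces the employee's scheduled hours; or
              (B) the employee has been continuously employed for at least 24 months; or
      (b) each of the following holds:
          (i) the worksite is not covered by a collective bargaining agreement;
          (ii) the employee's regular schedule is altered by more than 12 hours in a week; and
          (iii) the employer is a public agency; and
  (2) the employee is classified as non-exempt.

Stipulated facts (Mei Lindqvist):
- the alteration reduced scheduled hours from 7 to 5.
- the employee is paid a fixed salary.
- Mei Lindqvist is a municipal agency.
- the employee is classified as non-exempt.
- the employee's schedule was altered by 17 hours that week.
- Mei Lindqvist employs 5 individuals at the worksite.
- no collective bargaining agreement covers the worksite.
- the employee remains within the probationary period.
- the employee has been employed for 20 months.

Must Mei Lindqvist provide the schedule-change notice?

Yes — required.

(A) hourly-paid — fails.
(B) past probation — fails.
(i) = F OR F = false.
(A) hours reduced — satisfied.
(B) tenure ≥ 24 mo. — fails.
(ii): T OR F → true.
(a) = F AND T = false.
(i) no CBA — met.
(ii) schedule shift > 12h — satisfied.
(iii) public agency — satisfied.
(b) = T AND T AND T = true.
So (1) is satisfied (F OR T).
(2) non-exempt — holds.
So Overall is satisfied (T AND T).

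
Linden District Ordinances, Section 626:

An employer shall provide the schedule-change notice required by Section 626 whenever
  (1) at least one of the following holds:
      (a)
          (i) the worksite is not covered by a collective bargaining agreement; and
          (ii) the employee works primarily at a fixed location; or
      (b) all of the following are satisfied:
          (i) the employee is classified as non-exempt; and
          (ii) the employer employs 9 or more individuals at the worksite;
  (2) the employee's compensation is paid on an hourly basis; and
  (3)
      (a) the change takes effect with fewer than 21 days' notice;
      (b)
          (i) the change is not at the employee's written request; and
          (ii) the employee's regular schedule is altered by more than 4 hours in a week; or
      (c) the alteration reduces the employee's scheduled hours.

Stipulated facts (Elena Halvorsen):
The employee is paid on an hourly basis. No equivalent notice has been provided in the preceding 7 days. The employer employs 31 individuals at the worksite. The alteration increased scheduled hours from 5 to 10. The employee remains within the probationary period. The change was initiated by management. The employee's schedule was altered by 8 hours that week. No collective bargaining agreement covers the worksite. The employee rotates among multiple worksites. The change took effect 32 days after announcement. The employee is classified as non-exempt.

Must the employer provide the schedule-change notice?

(i) no CBA — met.
(ii) fixed location — not met.
(a): T AND F → false.
(i) non-exempt — met.
(ii) ≥ 9 at site — satisfied.
So (b) is satisfied (T AND T).
(1) = F OR T = true.
(2) hourly-paid — holds.
(a) < 21 days' notice — not met.
(i) not employee-requested — met.
(ii) schedule shift > 4h — holds.
(b) = T AND T = true.
(c) hours reduced — fails.
So (3) is satisfied (F OR T OR F).
Overall = T AND T AND T = true.

Yes — required.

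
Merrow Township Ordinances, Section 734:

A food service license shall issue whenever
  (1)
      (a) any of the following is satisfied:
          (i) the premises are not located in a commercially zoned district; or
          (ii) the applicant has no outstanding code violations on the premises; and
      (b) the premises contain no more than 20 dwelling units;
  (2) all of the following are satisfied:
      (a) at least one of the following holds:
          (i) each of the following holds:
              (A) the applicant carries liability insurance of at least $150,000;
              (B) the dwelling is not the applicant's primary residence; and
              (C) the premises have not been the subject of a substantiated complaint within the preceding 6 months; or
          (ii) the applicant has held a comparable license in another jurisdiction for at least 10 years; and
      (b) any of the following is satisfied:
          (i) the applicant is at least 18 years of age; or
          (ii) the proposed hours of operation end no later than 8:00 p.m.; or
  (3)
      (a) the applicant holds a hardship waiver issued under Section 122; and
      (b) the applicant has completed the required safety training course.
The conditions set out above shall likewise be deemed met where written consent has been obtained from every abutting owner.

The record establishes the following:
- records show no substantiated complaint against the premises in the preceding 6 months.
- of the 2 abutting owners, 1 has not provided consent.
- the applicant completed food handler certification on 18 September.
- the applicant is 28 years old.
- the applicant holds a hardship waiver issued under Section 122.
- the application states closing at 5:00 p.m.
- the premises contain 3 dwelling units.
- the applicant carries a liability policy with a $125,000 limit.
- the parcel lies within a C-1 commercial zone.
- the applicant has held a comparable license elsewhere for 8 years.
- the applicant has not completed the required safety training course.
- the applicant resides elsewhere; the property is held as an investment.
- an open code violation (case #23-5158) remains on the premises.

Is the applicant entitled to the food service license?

(i) not (commercially zoned) — not satisfied.
(ii) no code violations — fails.
(a): F OR F → false.
(b) ≤ 20 units — met.
So (1) is not satisfied (F AND T).
(A) insurance ≥ $150,000 — fails.
(B) not (primary residence) — holds.
(C) no complaint in 6 mo. — satisfied.
So (i) is not satisfied (F AND T AND T).
(ii) prior license ≥ 10 yr — not satisfied.
So (a) is not satisfied (F OR F).
(i) age ≥ 18 — holds.
(ii) closes by 8 p.m. — satisfied.
(b): T OR T → true.
(2): F AND T → false.
(a) hardship waiver — satisfied.
(b) safety training — fails.
(3) = T AND F = false.
Overall = F OR F OR F = false.
Exception (all abutters consent) — not satisfied.
Result: main false OR exception false → false.

No — denied.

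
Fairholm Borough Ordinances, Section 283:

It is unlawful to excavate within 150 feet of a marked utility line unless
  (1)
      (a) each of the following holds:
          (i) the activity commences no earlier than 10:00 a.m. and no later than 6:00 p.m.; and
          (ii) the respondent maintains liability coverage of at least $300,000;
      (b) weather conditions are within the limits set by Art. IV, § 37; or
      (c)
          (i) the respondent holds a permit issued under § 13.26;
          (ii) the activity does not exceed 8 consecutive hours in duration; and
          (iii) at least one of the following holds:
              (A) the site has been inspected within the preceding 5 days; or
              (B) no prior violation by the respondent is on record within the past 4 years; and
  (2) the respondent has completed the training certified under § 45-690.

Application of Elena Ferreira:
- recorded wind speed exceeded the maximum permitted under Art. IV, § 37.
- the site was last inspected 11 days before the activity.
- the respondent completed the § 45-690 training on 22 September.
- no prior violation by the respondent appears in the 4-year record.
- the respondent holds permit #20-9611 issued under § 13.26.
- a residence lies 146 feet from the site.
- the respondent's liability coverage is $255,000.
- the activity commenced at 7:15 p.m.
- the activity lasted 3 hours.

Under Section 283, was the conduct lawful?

Yes — lawful.

(i) start within hours — fails.
(ii) coverage ≥ $300,000 — not satisfied.
(a) = F AND F = false.
(b) weather ok — not satisfied.
(i) holds permit — satisfied.
(ii) ≤ 8 hrs duration — holds.
(A) site inspected — not satisfied.
(B) no prior violation — met.
(iii) = F OR T = true.
(c): T AND T AND T → true.
(1) = F OR F OR T = true.
(2) training certified — met.
Overall: T AND T → true.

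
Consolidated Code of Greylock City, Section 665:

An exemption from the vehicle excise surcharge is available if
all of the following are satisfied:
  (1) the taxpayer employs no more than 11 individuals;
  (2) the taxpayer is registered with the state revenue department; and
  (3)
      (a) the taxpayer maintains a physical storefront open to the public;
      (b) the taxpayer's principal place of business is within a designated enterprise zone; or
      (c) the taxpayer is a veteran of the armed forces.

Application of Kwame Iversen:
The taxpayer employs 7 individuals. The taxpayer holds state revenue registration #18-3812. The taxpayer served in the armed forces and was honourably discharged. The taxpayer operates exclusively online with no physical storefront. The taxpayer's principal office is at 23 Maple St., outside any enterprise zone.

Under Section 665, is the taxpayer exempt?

(1) ≤ 11 employees — met.
(2) state-registered — satisfied.
(a) has storefront — not met.
(b) in enterprise zone — fails.
(c) veteran — met.
So (3) is satisfied (F OR F OR T).
Overall = T AND T AND T = true.

Yes — exempt.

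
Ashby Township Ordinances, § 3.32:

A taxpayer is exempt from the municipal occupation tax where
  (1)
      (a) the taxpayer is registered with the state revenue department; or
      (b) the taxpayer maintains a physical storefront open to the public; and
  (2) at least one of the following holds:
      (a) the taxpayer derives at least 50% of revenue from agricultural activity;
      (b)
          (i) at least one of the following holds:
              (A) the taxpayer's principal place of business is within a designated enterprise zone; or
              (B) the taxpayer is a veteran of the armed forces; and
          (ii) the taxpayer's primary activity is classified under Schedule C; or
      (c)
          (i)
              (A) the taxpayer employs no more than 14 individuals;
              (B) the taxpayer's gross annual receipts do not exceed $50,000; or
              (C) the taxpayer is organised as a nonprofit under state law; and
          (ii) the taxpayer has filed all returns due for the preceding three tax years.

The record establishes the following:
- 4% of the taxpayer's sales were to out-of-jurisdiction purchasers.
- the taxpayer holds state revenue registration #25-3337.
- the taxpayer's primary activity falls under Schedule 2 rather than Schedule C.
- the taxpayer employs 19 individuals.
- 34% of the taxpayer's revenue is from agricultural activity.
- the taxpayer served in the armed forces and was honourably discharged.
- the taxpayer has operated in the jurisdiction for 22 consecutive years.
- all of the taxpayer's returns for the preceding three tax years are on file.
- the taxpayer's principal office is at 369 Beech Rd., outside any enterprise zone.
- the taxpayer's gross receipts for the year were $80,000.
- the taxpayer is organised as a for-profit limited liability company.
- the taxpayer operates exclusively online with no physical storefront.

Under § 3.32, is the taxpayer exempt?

(a) state-registered — satisfied.
(b) has storefront — not met.
(1): T OR F → true.
(a) ≥50% agricultural — fails.
(A) in enterprise zone — not satisfied.
(B) veteran — met.
(i): F OR T → true.
(ii) Schedule C activity — not met.
So (b) is not satisfied (T AND F).
(A) ≤ 14 employees — not satisfied.
(B) receipts ≤ $50,000 — not met.
(C) nonprofit — not satisfied.
(i) = F OR F OR F = false.
(ii) returns current — holds.
So (c) is not satisfied (F AND T).
(2): F OR F OR F → false.
Overall: T AND F → false.

No — not exempt.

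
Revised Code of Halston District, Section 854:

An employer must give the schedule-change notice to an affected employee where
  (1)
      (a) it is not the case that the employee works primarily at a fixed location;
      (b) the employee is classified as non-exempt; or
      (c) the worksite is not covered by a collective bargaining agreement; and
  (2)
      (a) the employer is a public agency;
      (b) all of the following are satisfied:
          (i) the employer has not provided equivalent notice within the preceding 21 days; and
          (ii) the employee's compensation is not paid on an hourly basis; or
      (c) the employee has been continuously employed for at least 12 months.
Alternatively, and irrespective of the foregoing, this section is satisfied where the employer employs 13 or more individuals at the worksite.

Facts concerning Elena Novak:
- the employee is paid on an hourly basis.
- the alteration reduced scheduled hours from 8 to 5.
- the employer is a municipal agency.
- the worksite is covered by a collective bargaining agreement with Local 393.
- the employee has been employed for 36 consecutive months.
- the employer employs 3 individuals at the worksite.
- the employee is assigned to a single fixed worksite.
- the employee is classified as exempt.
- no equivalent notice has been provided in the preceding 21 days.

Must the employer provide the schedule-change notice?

No — not required.

(a) not (fixed location) — not satisfied.
(b) non-exempt — not met.
(c) no CBA — fails.
(1): F OR F OR F → false.
(a) public agency — holds.
(i) no recent notice — met.
(ii) not (hourly-paid) — fails.
(b) = T AND F = false.
(c) tenure ≥ 12 mo. — satisfied.
So (2) is satisfied (T OR F OR T).
Overall = F AND T = false.
Exception (≥ 13 at site) — not satisfied.
Result: main false OR exception false → false.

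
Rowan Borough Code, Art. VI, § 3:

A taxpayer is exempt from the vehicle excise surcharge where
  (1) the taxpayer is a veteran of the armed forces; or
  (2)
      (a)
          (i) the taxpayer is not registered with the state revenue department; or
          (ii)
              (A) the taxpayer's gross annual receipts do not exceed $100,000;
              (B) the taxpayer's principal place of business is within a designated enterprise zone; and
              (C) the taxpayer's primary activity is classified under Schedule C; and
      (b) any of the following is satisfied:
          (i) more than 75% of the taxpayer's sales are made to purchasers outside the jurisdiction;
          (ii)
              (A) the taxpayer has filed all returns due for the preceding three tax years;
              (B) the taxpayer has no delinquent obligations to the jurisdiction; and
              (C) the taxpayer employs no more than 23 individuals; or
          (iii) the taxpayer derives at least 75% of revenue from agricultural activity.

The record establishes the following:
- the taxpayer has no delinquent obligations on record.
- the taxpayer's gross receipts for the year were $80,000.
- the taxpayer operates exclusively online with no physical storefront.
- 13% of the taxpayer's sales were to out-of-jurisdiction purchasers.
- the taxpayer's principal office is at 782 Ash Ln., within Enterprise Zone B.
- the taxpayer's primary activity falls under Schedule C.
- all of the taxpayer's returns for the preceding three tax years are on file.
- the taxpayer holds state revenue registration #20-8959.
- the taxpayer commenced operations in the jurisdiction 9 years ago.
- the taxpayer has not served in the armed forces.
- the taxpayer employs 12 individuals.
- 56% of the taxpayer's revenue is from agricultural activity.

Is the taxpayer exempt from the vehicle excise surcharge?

Yes — exempt.

(1) veteran — not satisfied.
(i) not (state-registered) — not satisfied.
(A) receipts ≤ $100,000 — met.
(B) in enterprise zone — holds.
(C) Schedule C activity — satisfied.
So (ii) is satisfied (T AND T AND T).
(a) = F OR T = true.
(i) >75% out-of-jur. sales — not satisfied.
(A) returns current — holds.
(B) no delinquency — met.
(C) ≤ 23 employees — met.
So (ii) is satisfied (T AND T AND T).
(iii) ≥75% agricultural — not satisfied.
So (b) is satisfied (F OR T OR F).
(2) = T AND T = true.
So Overall is satisfied (F OR T).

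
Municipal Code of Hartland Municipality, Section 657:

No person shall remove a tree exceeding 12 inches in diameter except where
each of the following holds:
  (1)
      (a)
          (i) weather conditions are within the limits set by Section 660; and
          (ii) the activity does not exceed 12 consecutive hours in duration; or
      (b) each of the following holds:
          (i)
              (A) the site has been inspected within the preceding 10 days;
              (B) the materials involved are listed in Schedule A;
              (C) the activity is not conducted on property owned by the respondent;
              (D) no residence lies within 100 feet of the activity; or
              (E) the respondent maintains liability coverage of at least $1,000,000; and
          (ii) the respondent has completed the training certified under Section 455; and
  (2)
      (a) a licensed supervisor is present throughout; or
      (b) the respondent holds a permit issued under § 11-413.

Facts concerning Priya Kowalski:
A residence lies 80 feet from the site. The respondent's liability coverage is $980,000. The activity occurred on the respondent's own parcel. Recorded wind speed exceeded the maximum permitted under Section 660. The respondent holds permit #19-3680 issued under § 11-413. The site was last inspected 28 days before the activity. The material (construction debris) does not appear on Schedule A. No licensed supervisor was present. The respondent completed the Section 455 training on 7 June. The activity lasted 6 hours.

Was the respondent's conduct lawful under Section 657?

No — unlawful.

(i) weather ok — not satisfied.
(ii) ≤ 12 hrs duration — met.
(a) = F AND T = false.
(A) site inspected — not met.
(B) Schedule A material — not met.
(C) not (own property) — fails.
(D) no residence in 100 ft — not satisfied.
(E) coverage ≥ $1,000,000 — not satisfied.
(i) = F OR F OR F OR F OR F = false.
(ii) training certified — met.
So (b) is not satisfied (F AND T).
So (1) is not satisfied (F OR F).
(a) supervisor present — fails.
(b) holds permit — met.
So (2) is satisfied (F OR T).
Overall: F AND T → false.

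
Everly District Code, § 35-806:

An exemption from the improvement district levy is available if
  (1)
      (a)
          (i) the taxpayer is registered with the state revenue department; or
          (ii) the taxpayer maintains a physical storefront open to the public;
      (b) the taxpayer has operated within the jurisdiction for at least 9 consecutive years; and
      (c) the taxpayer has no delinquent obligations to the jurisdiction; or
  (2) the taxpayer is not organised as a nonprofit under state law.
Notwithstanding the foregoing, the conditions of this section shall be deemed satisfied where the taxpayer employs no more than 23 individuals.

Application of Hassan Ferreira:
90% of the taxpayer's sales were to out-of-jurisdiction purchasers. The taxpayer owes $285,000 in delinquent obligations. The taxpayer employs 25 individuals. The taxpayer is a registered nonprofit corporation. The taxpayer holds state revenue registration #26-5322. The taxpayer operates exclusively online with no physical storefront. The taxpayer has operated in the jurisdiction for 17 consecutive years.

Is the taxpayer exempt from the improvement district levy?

No — not exempt.

(i) state-registered — satisfied.
(ii) has storefront — not met.
(a): T OR F → true.
(b) ≥ 9 yrs in jurisdiction — satisfied.
(c) no delinquency — not satisfied.
(1): T AND T AND F → false.
(2) not (nonprofit) — fails.
So Overall is not satisfied (F OR F).
Exception (≤ 23 employees) — not satisfied.
Result: main false OR exception false → false.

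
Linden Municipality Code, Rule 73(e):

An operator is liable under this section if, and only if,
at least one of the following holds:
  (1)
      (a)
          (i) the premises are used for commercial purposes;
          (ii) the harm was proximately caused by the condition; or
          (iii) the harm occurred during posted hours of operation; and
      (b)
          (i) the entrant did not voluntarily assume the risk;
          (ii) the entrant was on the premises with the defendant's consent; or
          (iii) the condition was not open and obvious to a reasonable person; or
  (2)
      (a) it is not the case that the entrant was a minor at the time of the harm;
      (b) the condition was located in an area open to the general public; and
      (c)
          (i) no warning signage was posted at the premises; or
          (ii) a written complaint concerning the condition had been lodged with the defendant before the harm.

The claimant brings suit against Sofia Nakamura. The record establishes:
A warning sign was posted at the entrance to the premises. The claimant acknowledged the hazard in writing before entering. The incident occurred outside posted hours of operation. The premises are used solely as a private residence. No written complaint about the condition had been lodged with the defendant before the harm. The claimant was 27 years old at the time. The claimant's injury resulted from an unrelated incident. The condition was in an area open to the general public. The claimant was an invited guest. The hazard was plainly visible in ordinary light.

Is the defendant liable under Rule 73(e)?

(i) commercial use — not satisfied.
(ii) proximate cause — not satisfied.
(iii) during posted hours — not satisfied.
So (a) is not satisfied (F OR F OR F).
(i) no assumed risk — not satisfied.
(ii) consent to enter — met.
(iii) not open/obvious — not satisfied.
So (b) is satisfied (F OR T OR F).
So (1) is not satisfied (F AND T).
(a) not (entrant a minor) — met.
(b) public area — holds.
(i) no signage posted — fails.
(ii) complaint lodged — fails.
(c): F OR F → false.
So (2) is not satisfied (T AND T AND F).
Overall: F OR F → false.

No — not liable.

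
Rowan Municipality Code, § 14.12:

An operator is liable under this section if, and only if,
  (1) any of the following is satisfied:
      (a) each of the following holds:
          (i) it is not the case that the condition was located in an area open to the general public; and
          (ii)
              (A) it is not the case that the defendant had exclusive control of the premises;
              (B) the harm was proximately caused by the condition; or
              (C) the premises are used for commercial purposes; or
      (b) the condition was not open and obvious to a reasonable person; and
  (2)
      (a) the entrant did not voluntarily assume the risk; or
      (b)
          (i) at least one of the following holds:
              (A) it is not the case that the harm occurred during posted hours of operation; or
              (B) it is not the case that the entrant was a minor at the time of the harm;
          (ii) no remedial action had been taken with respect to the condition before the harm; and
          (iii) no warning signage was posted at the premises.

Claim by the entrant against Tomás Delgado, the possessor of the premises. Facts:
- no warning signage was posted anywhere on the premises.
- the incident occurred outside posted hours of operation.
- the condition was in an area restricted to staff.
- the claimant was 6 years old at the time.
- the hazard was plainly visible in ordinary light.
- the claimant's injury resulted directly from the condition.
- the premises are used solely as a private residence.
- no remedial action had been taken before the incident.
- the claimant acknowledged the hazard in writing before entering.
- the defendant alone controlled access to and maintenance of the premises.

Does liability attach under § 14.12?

Yes — liable.

(i) not (public area) — holds.
(A) not (exclusive control) — not satisfied.
(B) proximate cause — holds.
(C) commercial use — fails.
So (ii) is satisfied (F OR T OR F).
(a) = T AND T = true.
(b) not open/obvious — not met.
(1) = T OR F = true.
(a) no assumed risk — not satisfied.
(A) not (during posted hours) — satisfied.
(B) not (entrant a minor) — not satisfied.
(i) = T OR F = true.
(ii) no remedial action — holds.
(iii) no signage posted — holds.
(b) = T AND T AND T = true.
So (2) is satisfied (F OR T).
Overall = T AND T = true.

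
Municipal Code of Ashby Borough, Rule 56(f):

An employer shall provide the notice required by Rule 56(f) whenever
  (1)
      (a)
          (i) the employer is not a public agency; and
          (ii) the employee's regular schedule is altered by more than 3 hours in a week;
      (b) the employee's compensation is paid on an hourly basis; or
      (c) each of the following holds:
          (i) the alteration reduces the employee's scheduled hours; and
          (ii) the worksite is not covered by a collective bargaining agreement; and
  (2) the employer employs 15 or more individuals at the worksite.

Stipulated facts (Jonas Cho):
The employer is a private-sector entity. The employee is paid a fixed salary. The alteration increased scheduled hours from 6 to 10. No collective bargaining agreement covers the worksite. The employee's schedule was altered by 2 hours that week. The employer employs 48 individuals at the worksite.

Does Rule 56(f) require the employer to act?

(i) not (public agency) — holds.
(ii) schedule shift > 3h — not satisfied.
(a): T AND F → false.
(b) hourly-paid — not met.
(i) hours reduced — not met.
(ii) no CBA — holds.
(c): F AND T → false.
(1) = F OR F OR F = false.
(2) ≥ 15 at site — satisfied.
So Overall is not satisfied (F AND T).

No — not required.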